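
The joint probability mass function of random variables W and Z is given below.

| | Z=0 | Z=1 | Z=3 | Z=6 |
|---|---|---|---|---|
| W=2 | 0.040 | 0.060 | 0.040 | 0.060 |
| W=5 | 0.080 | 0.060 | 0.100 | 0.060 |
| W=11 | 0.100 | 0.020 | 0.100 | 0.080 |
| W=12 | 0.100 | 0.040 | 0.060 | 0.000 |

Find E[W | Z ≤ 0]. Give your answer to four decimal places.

8.6875

P(Z ≤ 0) = 0.320.
Σ W·P over the event = 2·(0.040) + 5·(0.080) + 11·(0.100) + 12·(0.100) = 2.780.
E[W | Z ≤ 0] = (2.780) / (0.320) = 8.6875.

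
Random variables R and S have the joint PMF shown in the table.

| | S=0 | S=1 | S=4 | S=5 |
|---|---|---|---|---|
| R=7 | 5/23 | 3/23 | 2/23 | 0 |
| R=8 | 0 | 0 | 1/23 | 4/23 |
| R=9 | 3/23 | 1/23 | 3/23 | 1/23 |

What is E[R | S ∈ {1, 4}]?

P(S ∈ {1, 4}) = 10/23.
Σ R·P over the event = 7·(3/23) + 7·(2/23) + 8·(1/23) + 9·(1/23) + 9·(3/23) = 79/23.
E[R | S ∈ {1, 4}] = (79/23) / (10/23) = 79/10.

79/10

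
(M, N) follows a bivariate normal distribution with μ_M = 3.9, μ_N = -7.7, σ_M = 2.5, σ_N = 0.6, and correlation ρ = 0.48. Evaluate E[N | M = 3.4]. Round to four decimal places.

E[N | M=x] = μ_N + ρ(σ_N/σ_M)(x − μ_M) for jointly normal variables.
E[N | M=3.4] = -7.7 + (0.48)·(0.6/2.5)·(3.4 − (3.9)) = -7.7 + (0.1152)·(-0.5) = -7.7576.

-7.7576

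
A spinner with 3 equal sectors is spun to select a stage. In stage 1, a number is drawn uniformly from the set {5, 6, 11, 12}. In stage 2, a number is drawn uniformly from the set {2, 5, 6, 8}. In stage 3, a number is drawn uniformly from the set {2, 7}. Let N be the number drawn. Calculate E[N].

E[N | stage 1] = (5+6+11+12)/4 = 17/2.
E[N | stage 2] = (2+5+6+8)/4 = 21/4.
E[N | stage 3] = (2+7)/2 = 9/2.
By the law of total expectation,
E[N] = (1/3)·(17/2) + (1/3)·(21/4) + (1/3)·(9/2) = 73/12.

73/12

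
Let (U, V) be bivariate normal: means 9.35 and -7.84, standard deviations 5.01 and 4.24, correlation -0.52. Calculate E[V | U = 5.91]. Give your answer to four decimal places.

-6.3261

The regression of V on U has slope ρ·σ_V/σ_U and passes through (μ_U, μ_V).
E[V | U=5.91] = -7.84 + (-0.52)·(4.24/5.01)·(5.91 − (9.35)) = -7.84 + (-0.44008)·(-3.44) = -6.3261.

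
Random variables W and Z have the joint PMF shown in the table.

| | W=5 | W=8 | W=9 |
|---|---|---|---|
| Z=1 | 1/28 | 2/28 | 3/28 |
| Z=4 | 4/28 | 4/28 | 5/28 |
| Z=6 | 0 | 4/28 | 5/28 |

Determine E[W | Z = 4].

P(Z = 4) = 13/28.
Σ W·P over the event = 5·(4/28) + 8·(4/28) + 9·(5/28) = 97/28.
E[W | Z = 4] = (97/28) / (13/28) = 97/13.

97/13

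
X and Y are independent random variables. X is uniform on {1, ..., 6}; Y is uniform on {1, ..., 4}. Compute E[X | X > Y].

32/7

P(X > Y) = 7/12.
Summing X·P(x,y) over outcomes with X > Y gives 8/3.
E[X | X > Y] = (8/3) / (7/12) = 32/7.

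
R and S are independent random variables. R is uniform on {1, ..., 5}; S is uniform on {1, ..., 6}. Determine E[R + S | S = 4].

7

Outcomes with S = 4: (1,4), (2,4), (3,4), (4,4), (5,4), each with probability 1/30.
E[R + S | S = 4] = (5 + 6 + 7 + 8 + 9) / 5 = 7.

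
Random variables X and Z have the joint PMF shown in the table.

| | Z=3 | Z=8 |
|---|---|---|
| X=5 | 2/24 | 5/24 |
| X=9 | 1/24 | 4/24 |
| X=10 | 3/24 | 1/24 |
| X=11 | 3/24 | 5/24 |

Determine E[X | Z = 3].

82/9

P(Z = 3) = 3/8.
Summing X·P(X=x,Z=y) over the conditioning event gives 41/12.
E[X | Z = 3] = (41/12) / (3/8) = 82/9.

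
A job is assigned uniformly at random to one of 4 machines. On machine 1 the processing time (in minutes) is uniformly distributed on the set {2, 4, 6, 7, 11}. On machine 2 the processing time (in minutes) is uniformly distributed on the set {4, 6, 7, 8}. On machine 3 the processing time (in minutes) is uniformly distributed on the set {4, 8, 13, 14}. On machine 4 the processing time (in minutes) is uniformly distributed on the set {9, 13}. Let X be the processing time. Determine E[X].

33/4

E[X | machine 1] = (2+4+6+7+11)/5 = 6.
E[X | machine 2] = (4+6+7+8)/4 = 25/4.
E[X | machine 3] = (4+8+13+14)/4 = 39/4.
E[X | machine 4] = (9+13)/2 = 11.
E[X] = (1/4)·(6) + (1/4)·(25/4) + (1/4)·(39/4) + (1/4)·(11) = 33/4.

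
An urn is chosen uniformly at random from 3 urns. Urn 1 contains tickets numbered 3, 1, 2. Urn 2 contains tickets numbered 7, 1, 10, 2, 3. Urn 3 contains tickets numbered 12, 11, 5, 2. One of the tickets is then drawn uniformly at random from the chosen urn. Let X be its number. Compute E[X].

E[X | urn 1] = (3+1+2)/3 = 2.
E[X | urn 2] = (7+1+10+2+3)/5 = 23/5.
E[X | urn 3] = (12+11+5+2)/4 = 15/2.
By the law of total expectation,
E[X] = (1/3)·(2) + (1/3)·(23/5) + (1/3)·(15/2) = 47/10.

47/10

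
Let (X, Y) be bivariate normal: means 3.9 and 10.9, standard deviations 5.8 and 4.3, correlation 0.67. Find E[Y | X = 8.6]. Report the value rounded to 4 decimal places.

The regression of Y on X has slope ρ·σ_Y/σ_X and passes through (μ_X, μ_Y).
E[Y | X=8.6] = 10.9 + (0.67)·(4.3/5.8)·(8.6 − (3.9)) = 10.9 + (0.49672)·(4.7) = 13.2346.

13.2346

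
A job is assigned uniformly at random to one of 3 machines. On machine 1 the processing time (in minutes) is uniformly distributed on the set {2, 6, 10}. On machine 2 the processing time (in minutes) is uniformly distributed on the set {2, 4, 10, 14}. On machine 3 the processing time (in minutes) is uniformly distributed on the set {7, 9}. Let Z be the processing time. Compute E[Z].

E[Z | machine 1] = (2+6+10)/3 = 6.
E[Z | machine 2] = (2+4+10+14)/4 = 15/2.
E[Z | machine 3] = (7+9)/2 = 8.
E[Z] = (1/3)·(6) + (1/3)·(15/2) + (1/3)·(8) = 43/6.

43/6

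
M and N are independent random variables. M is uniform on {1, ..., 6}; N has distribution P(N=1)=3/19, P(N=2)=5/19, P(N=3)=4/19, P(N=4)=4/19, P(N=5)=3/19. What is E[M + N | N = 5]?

P(N = 5) = 3/19.
Summing (M+N)·P(x,y) over outcomes with N = 5 gives 51/38.
E[M + N | N = 5] = (51/38) / (3/19) = 17/2.

17/2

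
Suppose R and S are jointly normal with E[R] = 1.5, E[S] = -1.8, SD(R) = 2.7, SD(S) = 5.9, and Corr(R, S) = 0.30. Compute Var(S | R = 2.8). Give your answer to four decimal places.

The conditional variance in a bivariate normal is σ_S²(1 − ρ²), independent of x.
Var(S | R=2.8) = (5.9)²·(1 − (0.30)²) = 34.81·0.91 = 31.6771.

31.6771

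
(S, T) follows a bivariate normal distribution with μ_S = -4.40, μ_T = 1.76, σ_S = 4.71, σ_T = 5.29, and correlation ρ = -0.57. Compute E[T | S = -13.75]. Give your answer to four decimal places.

E[T | S=x] = μ_T + ρ(σ_T/σ_S)(x − μ_S) for jointly normal variables.
E[T | S=-13.75] = 1.76 + (-0.57)·(5.29/4.71)·(-13.75 − (-4.40)) = 1.76 + (-0.64019)·(-9.35) = 7.7458.

7.7458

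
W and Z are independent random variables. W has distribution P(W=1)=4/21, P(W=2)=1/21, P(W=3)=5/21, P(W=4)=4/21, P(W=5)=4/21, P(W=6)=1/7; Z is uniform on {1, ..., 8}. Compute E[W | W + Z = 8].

P(W + Z = 8) = 1/8.
Summing W·P(x,y) over outcomes with W + Z = 8 gives 25/56.
E[W | W + Z = 8] = (25/56) / (1/8) = 25/7.

25/7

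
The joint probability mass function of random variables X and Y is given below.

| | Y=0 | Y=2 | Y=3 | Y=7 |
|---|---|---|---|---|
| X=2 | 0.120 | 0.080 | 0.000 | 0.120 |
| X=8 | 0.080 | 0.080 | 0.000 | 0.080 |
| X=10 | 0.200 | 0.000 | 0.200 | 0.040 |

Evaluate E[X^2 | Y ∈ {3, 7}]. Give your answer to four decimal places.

67.2727

P(Y ∈ {3, 7}) = 0.440.
Σ X^2·P over the event = 4·(0.120) + 64·(0.080) + 100·(0.200) + 100·(0.040) = 29.600.
E[X^2 | Y ∈ {3, 7}] = (29.600) / (0.440) = 67.2727.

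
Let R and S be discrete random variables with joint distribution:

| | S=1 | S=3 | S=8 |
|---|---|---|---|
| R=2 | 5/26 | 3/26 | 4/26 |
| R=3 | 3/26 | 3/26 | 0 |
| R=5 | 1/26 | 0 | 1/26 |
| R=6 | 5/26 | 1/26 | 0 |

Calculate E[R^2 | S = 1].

18

P(S = 1) = 7/13.
Σ R^2·P over the event = 4·(5/26) + 9·(3/26) + 25·(1/26) + 36·(5/26) = 126/13.
E[R^2 | S = 1] = (126/13) / (7/13) = 18.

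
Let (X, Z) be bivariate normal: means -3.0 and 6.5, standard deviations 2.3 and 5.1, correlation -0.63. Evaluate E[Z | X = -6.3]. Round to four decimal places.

11.1100

For a bivariate normal, E[Z | X=x] = μ_Z + ρ·(σ_Z/σ_X)·(x − μ_X).
E[Z | X=-6.3] = 6.5 + (-0.63)·(5.1/2.3)·(-6.3 − (-3.0)) = 6.5 + (-1.39696)·(-3.3) = 11.1100.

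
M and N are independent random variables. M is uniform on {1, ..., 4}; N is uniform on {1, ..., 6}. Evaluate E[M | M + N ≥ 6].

P(M + N ≥ 6) = 7/12.
Summing M·P(x,y) over outcomes with M + N ≥ 6 gives 5/3.
E[M | M + N ≥ 6] = (5/3) / (7/12) = 20/7.

20/7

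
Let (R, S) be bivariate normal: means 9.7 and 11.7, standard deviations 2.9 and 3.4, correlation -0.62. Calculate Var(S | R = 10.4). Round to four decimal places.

7.1163

The conditional variance in a bivariate normal is σ_S²(1 − ρ²), independent of x.
Var(S | R=10.4) = (3.4)²·(1 − (-0.62)²) = 11.56·0.6156 = 7.1163.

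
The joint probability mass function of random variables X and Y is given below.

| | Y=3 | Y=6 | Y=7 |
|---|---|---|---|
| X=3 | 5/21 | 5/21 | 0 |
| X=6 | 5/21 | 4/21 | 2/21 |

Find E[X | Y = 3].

P(Y = 3) = 10/21.
Σ X·P over the event = 3·(5/21) + 6·(5/21) = 15/7.
E[X | Y = 3] = (15/7) / (10/21) = 9/2.

9/2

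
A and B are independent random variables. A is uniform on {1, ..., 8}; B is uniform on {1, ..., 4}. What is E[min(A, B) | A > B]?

P(A > B) = 11/16.
Summing min(A,B)·P(x,y) over outcomes with A > B gives 25/16.
E[min(A, B) | A > B] = (25/16) / (11/16) = 25/11.

25/11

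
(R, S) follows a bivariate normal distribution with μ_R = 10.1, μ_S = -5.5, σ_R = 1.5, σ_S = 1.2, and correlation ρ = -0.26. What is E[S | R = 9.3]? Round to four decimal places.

-5.3336

E[S | R=x] = μ_S + ρ(σ_S/σ_R)(x − μ_R) for jointly normal variables.
E[S | R=9.3] = -5.5 + (-0.26)·(1.2/1.5)·(9.3 − (10.1)) = -5.5 + (-0.208)·(-0.8) = -5.3336.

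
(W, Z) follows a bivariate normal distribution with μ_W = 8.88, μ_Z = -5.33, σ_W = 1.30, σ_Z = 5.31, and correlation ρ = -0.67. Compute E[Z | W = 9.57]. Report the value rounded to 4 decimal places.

For a bivariate normal, E[Z | W=x] = μ_Z + ρ·(σ_Z/σ_W)·(x − μ_W).
E[Z | W=9.57] = -5.33 + (-0.67)·(5.31/1.30)·(9.57 − (8.88)) = -5.33 + (-2.7367)·(0.69) = -7.2183.

-7.2183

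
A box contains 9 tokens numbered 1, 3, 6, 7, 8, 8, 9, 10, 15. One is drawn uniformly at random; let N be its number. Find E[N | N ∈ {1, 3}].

P(N ∈ {1, 3}) = 2/9.
Σ over the event: 1·1/9 + 3·1/9 = 4/9.
E[N | N ∈ {1, 3}] = (4/9) / (2/9) = 2.

2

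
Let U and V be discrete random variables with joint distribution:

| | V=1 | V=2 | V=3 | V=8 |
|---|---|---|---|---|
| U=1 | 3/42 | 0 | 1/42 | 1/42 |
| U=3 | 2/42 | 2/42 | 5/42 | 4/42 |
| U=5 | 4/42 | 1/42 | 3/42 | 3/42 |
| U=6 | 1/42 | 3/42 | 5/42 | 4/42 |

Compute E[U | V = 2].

29/6

P(V = 2) = 1/7.
Σ U·P over the event = 3·(2/42) + 5·(1/42) + 6·(3/42) = 29/42.
E[U | V = 2] = (29/42) / (1/7) = 29/6.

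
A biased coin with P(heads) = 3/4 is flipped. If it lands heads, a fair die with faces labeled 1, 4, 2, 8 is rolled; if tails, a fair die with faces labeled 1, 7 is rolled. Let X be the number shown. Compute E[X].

E[X | heads] = (1+4+2+8)/4 = 15/4.
E[X | tails] = (1+7)/2 = 4.
By the law of total expectation,
E[X] = (3/4)·(15/4) + (1/4)·(4) = 61/16.

61/16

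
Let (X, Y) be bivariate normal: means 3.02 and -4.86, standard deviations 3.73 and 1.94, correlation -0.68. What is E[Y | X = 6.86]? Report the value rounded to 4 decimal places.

E[Y | X=x] = μ_Y + ρ(σ_Y/σ_X)(x − μ_X) for jointly normal variables.
E[Y | X=6.86] = -4.86 + (-0.68)·(1.94/3.73)·(6.86 − (3.02)) = -4.86 + (-0.35367)·(3.84) = -6.2181.

-6.2181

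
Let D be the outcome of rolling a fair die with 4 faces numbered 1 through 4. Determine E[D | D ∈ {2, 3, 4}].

P(D ∈ {2, 3, 4}) = 3/4.
Σ over the event: 2·1/4 + 3·1/4 + 4·1/4 = 9/4.
E[D | D ∈ {2, 3, 4}] = (9/4) / (3/4) = 3.

3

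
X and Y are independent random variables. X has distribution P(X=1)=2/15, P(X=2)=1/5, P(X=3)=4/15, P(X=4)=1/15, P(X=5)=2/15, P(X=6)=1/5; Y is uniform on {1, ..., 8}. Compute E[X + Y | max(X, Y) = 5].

77/10

P(max(X, Y) = 5) = 1/6.
Summing (X+Y)·P(x,y) over outcomes with max(X, Y) = 5 gives 77/60.
E[X + Y | max(X, Y) = 5] = (77/60) / (1/6) = 77/10.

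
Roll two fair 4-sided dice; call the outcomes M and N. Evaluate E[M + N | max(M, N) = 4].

44/7

Outcomes with max(M, N) = 4: (1,4), (2,4), (3,4), (4,1), (4,2), (4,3), (4,4), each with probability 1/16.
E[M + N | max(M, N) = 4] = (5 + 6 + 7 + 5 + 6 + 7 + 8) / 7 = 44/7.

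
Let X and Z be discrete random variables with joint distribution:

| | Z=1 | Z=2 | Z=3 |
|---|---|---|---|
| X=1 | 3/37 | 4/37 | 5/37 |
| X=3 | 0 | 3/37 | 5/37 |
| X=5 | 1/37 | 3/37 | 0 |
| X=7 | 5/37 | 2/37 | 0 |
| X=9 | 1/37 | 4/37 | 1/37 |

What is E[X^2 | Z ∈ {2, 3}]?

659/27

P(Z ∈ {2, 3}) = 27/37.
Σ X^2·P over the event = 1·(4/37) + 1·(5/37) + 9·(3/37) + 9·(5/37) + 25·(3/37) + 49·(2/37) + 81·(4/37) + 81·(1/37) = 659/37.
E[X^2 | Z ∈ {2, 3}] = (659/37) / (27/37) = 659/27.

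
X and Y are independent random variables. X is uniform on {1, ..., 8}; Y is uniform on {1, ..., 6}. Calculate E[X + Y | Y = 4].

17/2

P(Y = 4) = 1/6.
Summing (X+Y)·P(x,y) over outcomes with Y = 4 gives 17/12.
E[X + Y | Y = 4] = (17/12) / (1/6) = 17/2.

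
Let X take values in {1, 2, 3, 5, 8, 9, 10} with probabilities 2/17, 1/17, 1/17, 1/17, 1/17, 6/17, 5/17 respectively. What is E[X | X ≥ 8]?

P(X ≥ 8) = 12/17.
Σ over the event: 8·1/17 + 9·6/17 + 10·5/17 = 112/17.
E[X | X ≥ 8] = (112/17) / (12/17) = 28/3.

28/3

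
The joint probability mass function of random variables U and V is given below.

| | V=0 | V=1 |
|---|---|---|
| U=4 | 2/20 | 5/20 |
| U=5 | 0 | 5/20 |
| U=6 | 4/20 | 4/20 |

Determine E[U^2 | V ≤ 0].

P(V ≤ 0) = 3/10.
Σ U^2·P over the event = 16·(2/20) + 36·(4/20) = 44/5.
E[U^2 | V ≤ 0] = (44/5) / (3/10) = 88/3.

88/3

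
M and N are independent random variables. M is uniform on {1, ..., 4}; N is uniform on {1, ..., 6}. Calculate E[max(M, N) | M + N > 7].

Outcomes with M + N > 7: (2,6), (3,5), (3,6), (4,4), (4,5), (4,6), each with probability 1/24.
E[max(M, N) | M + N > 7] = (6 + 5 + 6 + 4 + 5 + 6) / 6 = 16/3.

16/3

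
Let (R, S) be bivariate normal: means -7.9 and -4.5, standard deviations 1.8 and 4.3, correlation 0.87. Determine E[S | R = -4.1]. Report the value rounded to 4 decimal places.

3.3977

The regression of S on R has slope ρ·σ_S/σ_R and passes through (μ_R, μ_S).
E[S | R=-4.1] = -4.5 + (0.87)·(4.3/1.8)·(-4.1 − (-7.9)) = -4.5 + (2.07833)·(3.8) = 3.3977.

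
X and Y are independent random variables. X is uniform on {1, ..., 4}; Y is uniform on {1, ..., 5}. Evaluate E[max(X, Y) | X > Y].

Outcomes with X > Y: (2,1), (3,1), (3,2), (4,1), (4,2), (4,3), each with probability 1/20.
E[max(X, Y) | X > Y] = (2 + 3 + 3 + 4 + 4 + 4) / 6 = 10/3.

10/3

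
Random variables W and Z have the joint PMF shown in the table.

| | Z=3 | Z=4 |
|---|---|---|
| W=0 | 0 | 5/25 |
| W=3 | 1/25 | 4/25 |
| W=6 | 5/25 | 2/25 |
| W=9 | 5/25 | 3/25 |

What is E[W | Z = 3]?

P(Z = 3) = 11/25.
Σ W·P over the event = 3·(1/25) + 6·(5/25) + 9·(5/25) = 78/25.
E[W | Z = 3] = (78/25) / (11/25) = 78/11.

78/11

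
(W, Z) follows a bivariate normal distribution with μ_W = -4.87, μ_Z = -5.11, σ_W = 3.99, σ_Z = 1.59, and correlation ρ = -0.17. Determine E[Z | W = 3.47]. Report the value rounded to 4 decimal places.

The regression of Z on W has slope ρ·σ_Z/σ_W and passes through (μ_W, μ_Z).
E[Z | W=3.47] = -5.11 + (-0.17)·(1.59/3.99)·(3.47 − (-4.87)) = -5.11 + (-0.067744)·(8.34) = -5.6750.

-5.6750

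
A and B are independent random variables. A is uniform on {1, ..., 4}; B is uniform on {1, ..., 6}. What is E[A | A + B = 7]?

P(A + B = 7) = 1/6.
Summing A·P(x,y) over outcomes with A + B = 7 gives 5/12.
E[A | A + B = 7] = (5/12) / (1/6) = 5/2.

5/2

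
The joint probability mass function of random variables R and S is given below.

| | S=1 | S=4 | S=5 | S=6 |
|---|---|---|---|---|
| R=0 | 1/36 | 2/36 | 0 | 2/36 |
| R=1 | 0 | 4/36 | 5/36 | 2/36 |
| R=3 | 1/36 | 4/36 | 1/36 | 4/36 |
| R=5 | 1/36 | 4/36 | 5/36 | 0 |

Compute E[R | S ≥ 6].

7/4

P(S ≥ 6) = 2/9.
Σ R·P over the event = 0·(2/36) + 1·(2/36) + 3·(4/36) = 7/18.
E[R | S ≥ 6] = (7/18) / (2/9) = 7/4.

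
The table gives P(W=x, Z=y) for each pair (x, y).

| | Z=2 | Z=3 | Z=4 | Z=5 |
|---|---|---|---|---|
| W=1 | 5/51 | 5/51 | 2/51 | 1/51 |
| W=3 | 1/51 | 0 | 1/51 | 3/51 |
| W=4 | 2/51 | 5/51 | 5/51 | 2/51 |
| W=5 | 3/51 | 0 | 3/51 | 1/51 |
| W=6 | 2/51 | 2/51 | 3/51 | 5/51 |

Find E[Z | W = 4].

7/2

P(W = 4) = 14/51.
Σ Z·P over the event = 2·(2/51) + 3·(5/51) + 4·(5/51) + 5·(2/51) = 49/51.
E[Z | W = 4] = (49/51) / (14/51) = 7/2.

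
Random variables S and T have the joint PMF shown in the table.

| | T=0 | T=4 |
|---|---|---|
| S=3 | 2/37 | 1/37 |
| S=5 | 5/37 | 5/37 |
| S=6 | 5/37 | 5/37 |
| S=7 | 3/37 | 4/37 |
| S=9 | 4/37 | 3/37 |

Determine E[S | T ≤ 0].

118/19

P(T ≤ 0) = 19/37.
Σ S·P over the event = 3·(2/37) + 5·(5/37) + 6·(5/37) + 7·(3/37) + 9·(4/37) = 118/37.
E[S | T ≤ 0] = (118/37) / (19/37) = 118/19.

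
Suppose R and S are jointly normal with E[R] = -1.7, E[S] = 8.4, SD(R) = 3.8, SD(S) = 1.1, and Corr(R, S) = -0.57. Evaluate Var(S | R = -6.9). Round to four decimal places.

For a bivariate normal, Var(S | R=x) = σ_S²(1 − ρ²).
Var(S | R=-6.9) = (1.1)²·(1 − (-0.57)²) = 1.21·0.6751 = 0.8169.

0.8169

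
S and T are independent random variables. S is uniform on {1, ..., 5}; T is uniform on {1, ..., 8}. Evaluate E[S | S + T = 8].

Outcomes with S + T = 8: (1,7), (2,6), (3,5), (4,4), (5,3), each with probability 1/40.
E[S | S + T = 8] = (1 + 2 + 3 + 4 + 5) / 5 = 3.

3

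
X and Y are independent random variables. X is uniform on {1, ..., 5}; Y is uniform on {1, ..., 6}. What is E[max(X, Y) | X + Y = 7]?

24/5

Outcomes with X + Y = 7: (1,6), (2,5), (3,4), (4,3), (5,2), each with probability 1/30.
E[max(X, Y) | X + Y = 7] = (6 + 5 + 4 + 4 + 5) / 5 = 24/5.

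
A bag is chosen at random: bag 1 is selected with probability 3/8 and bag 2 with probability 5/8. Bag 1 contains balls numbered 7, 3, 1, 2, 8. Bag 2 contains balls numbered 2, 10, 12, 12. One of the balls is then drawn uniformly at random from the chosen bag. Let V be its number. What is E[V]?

E[V | bag 1] = (7+3+1+2+8)/5 = 21/5.
E[V | bag 2] = (2+10+12+12)/4 = 9.
E[V] = (3/8)·(21/5) + (5/8)·(9) = 36/5.

36/5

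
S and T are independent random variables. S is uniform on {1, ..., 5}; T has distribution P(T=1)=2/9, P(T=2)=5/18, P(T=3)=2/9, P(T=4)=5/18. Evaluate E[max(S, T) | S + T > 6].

9/2

P(S + T > 6) = 14/45.
Summing max(S,T)·P(x,y) over outcomes with S + T > 6 gives 7/5.
E[max(S, T) | S + T > 6] = (7/5) / (14/45) = 9/2.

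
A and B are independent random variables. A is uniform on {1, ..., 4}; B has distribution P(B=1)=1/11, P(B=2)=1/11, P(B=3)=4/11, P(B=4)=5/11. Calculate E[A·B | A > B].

71/9

P(A > B) = 9/44.
Summing AB·P(x,y) over outcomes with A > B gives 71/44.
E[A·B | A > B] = (71/44) / (9/44) = 71/9.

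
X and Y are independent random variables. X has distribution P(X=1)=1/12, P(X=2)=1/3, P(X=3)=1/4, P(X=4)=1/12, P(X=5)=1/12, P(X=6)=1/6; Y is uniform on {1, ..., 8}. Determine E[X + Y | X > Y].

P(X > Y) = 9/32.
Summing (X+Y)·P(x,y) over outcomes with X > Y gives 59/32.
E[X + Y | X > Y] = (59/32) / (9/32) = 59/9.

59/9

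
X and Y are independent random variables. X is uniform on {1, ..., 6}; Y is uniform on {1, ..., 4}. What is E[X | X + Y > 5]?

32/7

P(X + Y > 5) = 7/12.
Summing X·P(x,y) over outcomes with X + Y > 5 gives 8/3.
E[X | X + Y > 5] = (8/3) / (7/12) = 32/7.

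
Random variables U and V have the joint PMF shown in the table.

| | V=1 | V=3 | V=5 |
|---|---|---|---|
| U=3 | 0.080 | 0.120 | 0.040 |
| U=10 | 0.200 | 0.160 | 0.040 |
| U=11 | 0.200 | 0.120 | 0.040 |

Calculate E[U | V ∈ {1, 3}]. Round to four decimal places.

8.7727

P(V ∈ {1, 3}) = 0.880.
Summing U·P(U=x,V=y) over the conditioning event gives 7.720.
E[U | V ∈ {1, 3}] = (7.720) / (0.880) = 8.7727.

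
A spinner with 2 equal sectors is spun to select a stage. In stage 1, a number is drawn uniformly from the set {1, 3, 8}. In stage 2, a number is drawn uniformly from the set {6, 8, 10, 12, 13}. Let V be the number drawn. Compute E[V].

69/10

E[V | stage 1] = (1+3+8)/3 = 4.
E[V | stage 2] = (6+8+10+12+13)/5 = 49/5.
E[V] = (1/2)·(4) + (1/2)·(49/5) = 69/10.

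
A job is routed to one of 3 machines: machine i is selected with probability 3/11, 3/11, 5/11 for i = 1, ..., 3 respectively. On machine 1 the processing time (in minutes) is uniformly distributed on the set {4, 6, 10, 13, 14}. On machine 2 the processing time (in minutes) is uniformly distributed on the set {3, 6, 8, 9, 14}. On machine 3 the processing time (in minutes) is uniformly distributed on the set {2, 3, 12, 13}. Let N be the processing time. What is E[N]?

897/110

E[N | machine 1] = (4+6+10+13+14)/5 = 47/5.
E[N | machine 2] = (3+6+8+9+14)/5 = 8.
E[N | machine 3] = (2+3+12+13)/4 = 15/2.
By the law of total expectation,
E[N] = (3/11)·(47/5) + (3/11)·(8) + (5/11)·(15/2) = 897/110.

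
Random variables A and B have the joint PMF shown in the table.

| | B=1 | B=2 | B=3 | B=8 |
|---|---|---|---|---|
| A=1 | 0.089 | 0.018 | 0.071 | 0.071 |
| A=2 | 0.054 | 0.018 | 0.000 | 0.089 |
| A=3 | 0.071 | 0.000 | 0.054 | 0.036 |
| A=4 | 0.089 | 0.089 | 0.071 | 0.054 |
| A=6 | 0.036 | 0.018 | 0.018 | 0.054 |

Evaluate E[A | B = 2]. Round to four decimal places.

3.6224

P(B = 2) = 0.143.
Σ A·P over the event = 1·(0.018) + 2·(0.018) + 4·(0.089) + 6·(0.018) = 0.518.
E[A | B = 2] = (0.518) / (0.143) = 3.6224.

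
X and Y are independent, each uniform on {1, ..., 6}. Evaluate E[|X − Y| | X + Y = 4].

4/3

P(X + Y = 4) = 1/12.
Summing |X−Y|·P(x,y) over outcomes with X + Y = 4 gives 1/9.
E[|X − Y| | X + Y = 4] = (1/9) / (1/12) = 4/3.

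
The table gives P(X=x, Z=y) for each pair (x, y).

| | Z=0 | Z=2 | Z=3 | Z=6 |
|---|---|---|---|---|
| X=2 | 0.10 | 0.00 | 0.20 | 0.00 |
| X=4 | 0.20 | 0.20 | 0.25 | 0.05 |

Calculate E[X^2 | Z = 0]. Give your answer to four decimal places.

12.0000

P(Z = 0) = 0.30.
Σ X^2·P over the event = 4·(0.10) + 16·(0.20) = 3.60.
E[X^2 | Z = 0] = (3.60) / (0.30) = 12.0000.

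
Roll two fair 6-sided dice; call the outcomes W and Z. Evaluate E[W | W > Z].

P(W > Z) = 5/12.
Summing W·P(x,y) over outcomes with W > Z gives 35/18.
E[W | W > Z] = (35/18) / (5/12) = 14/3.

14/3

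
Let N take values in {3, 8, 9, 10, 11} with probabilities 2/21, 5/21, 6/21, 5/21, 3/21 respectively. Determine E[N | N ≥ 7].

P(N ≥ 7) = 19/21.
Σ over the event: 8·5/21 + 9·2/7 + 10·5/21 + 11·1/7 = 59/7.
E[N | N ≥ 7] = (59/7) / (19/21) = 177/19.

177/19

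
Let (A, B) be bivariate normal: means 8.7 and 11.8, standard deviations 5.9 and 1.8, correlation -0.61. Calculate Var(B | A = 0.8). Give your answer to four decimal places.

2.0344

The conditional variance in a bivariate normal is σ_B²(1 − ρ²), independent of x.
Var(B | A=0.8) = (1.8)²·(1 − (-0.61)²) = 3.24·0.6279 = 2.0344.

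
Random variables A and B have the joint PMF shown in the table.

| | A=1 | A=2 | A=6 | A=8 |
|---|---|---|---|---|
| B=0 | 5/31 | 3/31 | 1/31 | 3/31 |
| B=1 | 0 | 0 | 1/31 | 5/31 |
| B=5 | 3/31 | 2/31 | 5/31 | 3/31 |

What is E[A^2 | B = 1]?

178/3

P(B = 1) = 6/31.
Summing A^2·P(A=x,B=y) over the conditioning event gives 356/31.
E[A^2 | B = 1] = (356/31) / (6/31) = 178/3.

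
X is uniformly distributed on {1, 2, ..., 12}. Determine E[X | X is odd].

Given X is odd, X is equally likely to be any of {1, 3, 5, 7, 9, 11}.
E[X | X is odd] = (1 + 3 + 5 + 7 + 9 + 11) / 6 = 6.

6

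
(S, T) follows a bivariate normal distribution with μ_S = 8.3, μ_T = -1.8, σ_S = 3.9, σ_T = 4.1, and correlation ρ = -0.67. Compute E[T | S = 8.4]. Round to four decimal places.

-1.8704

E[T | S=x] = μ_T + ρ(σ_T/σ_S)(x − μ_S) for jointly normal variables.
E[T | S=8.4] = -1.8 + (-0.67)·(4.1/3.9)·(8.4 − (8.3)) = -1.8 + (-0.70436)·(0.1) = -1.8704.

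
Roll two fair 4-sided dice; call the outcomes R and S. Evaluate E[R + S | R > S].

P(R > S) = 3/8.
Summing (R+S)·P(x,y) over outcomes with R > S gives 15/8.
E[R + S | R > S] = (15/8) / (3/8) = 5.

5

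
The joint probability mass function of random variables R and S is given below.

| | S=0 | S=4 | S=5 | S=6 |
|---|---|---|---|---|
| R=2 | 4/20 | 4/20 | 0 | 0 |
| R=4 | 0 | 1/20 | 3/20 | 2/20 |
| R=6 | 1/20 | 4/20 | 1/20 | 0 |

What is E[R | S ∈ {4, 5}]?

P(S ∈ {4, 5}) = 13/20.
Σ R·P over the event = 2·(4/20) + 4·(1/20) + 4·(3/20) + 6·(4/20) + 6·(1/20) = 27/10.
E[R | S ∈ {4, 5}] = (27/10) / (13/20) = 54/13.

54/13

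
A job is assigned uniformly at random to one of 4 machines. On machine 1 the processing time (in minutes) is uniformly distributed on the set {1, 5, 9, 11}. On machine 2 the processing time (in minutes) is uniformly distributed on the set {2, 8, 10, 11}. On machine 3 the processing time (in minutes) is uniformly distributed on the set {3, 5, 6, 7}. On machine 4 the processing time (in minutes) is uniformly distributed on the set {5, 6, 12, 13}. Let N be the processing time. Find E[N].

57/8

E[N | machine 1] = (1+5+9+11)/4 = 13/2.
E[N | machine 2] = (2+8+10+11)/4 = 31/4.
E[N | machine 3] = (3+5+6+7)/4 = 21/4.
E[N | machine 4] = (5+6+12+13)/4 = 9.
E[N] = (1/4)·(13/2) + (1/4)·(31/4) + (1/4)·(21/4) + (1/4)·(9) = 57/8.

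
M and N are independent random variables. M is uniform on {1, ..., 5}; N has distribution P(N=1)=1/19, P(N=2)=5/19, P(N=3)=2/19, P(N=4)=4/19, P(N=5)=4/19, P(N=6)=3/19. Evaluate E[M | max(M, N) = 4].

P(max(M, N) = 4) = 24/95.
Summing M·P(x,y) over outcomes with max(M, N) = 4 gives 72/95.
E[M | max(M, N) = 4] = (72/95) / (24/95) = 3.

3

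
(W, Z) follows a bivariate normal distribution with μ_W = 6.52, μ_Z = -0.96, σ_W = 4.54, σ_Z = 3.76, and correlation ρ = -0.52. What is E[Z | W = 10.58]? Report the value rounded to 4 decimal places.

-2.7085

The regression of Z on W has slope ρ·σ_Z/σ_W and passes through (μ_W, μ_Z).
E[Z | W=10.58] = -0.96 + (-0.52)·(3.76/4.54)·(10.58 − (6.52)) = -0.96 + (-0.43066)·(4.06) = -2.7085.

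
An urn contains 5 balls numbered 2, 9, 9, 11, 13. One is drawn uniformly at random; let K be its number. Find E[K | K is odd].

P(K is odd) = 4/5.
Σ over the event: 9·2/5 + 11·1/5 + 13·1/5 = 42/5.
E[K | K is odd] = (42/5) / (4/5) = 21/2.

21/2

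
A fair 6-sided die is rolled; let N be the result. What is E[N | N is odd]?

3

Given N is odd, N is equally likely to be any of {1, 3, 5}.
E[N | N is odd] = (1 + 3 + 5) / 3 = 3.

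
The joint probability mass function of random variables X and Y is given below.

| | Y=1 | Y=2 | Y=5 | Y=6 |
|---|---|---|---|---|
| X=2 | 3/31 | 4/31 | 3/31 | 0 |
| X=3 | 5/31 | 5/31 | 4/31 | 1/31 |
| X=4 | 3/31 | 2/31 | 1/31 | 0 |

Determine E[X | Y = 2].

31/11

P(Y = 2) = 11/31.
Σ X·P over the event = 2·(4/31) + 3·(5/31) + 4·(2/31) = 1.
E[X | Y = 2] = (1) / (11/31) = 31/11.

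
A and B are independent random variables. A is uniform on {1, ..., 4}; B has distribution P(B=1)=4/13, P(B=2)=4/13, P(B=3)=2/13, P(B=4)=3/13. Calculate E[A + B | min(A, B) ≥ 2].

53/9

P(min(A, B) ≥ 2) = 27/52.
Summing (A+B)·P(x,y) over outcomes with min(A, B) ≥ 2 gives 159/52.
E[A + B | min(A, B) ≥ 2] = (159/52) / (27/52) = 53/9.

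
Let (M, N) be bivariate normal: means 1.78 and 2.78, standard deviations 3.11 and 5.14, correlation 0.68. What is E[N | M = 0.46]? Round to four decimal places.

1.2965

The regression of N on M has slope ρ·σ_N/σ_M and passes through (μ_M, μ_N).
E[N | M=0.46] = 2.78 + (0.68)·(5.14/3.11)·(0.46 − (1.78)) = 2.78 + (1.1239)·(-1.32) = 1.2965.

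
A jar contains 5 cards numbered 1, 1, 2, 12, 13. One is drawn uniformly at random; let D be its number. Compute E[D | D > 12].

13

P(D > 12) = 1/5.
Σ over the event: 13·1/5 = 13/5.
E[D | D > 12] = (13/5) / (1/5) = 13.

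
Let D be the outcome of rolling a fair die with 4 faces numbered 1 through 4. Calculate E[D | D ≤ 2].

3/2

Given D ≤ 2, D is equally likely to be any of {1, 2}.
E[D | D ≤ 2] = (1 + 2) / 2 = 3/2.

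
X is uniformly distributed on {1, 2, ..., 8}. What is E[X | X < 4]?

2

Given X < 4, X is equally likely to be any of {1, 2, 3}.
E[X | X < 4] = (1 + 2 + 3) / 3 = 2.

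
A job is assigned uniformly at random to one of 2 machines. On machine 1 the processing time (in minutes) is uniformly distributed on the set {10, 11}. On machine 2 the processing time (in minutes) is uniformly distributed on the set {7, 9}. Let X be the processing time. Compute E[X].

E[X | machine 1] = (10+11)/2 = 21/2.
E[X | machine 2] = (7+9)/2 = 8.
E[X] = (1/2)·(21/2) + (1/2)·(8) = 37/4.

37/4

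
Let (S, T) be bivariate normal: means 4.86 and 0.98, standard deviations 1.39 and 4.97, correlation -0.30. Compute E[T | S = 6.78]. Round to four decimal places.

-1.0795

For a bivariate normal, E[T | S=x] = μ_T + ρ·(σ_T/σ_S)·(x − μ_S).
E[T | S=6.78] = 0.98 + (-0.30)·(4.97/1.39)·(6.78 − (4.86)) = 0.98 + (-1.07266)·(1.92) = -1.0795.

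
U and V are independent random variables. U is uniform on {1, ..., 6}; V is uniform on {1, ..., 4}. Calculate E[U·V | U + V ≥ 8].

35/2

Outcomes with U + V ≥ 8: (4,4), (5,3), (5,4), (6,2), (6,3), (6,4), each with probability 1/24.
E[U·V | U + V ≥ 8] = (16 + 15 + 20 + 12 + 18 + 24) / 6 = 35/2.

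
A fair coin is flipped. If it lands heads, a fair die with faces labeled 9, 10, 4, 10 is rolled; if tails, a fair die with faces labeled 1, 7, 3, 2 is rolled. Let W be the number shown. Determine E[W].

E[W | heads] = (9+10+4+10)/4 = 33/4.
E[W | tails] = (1+7+3+2)/4 = 13/4.
E[W] = (1/2)·(33/4) + (1/2)·(13/4) = 23/4.

23/4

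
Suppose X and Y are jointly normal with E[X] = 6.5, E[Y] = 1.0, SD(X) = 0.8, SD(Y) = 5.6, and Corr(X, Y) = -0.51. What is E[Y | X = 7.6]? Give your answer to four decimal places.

For a bivariate normal, E[Y | X=x] = μ_Y + ρ·(σ_Y/σ_X)·(x − μ_X).
E[Y | X=7.6] = 1.0 + (-0.51)·(5.6/0.8)·(7.6 − (6.5)) = 1.0 + (-3.57)·(1.1) = -2.9270.

-2.9270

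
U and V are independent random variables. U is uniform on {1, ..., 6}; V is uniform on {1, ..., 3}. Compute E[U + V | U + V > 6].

23/3

Outcomes with U + V > 6: (4,3), (5,2), (5,3), (6,1), (6,2), (6,3), each with probability 1/18.
E[U + V | U + V > 6] = (7 + 7 + 8 + 7 + 8 + 9) / 6 = 23/3.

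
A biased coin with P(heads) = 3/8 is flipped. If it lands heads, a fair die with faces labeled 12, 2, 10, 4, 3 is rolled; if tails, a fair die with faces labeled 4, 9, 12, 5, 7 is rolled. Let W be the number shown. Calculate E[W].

139/20

E[W | heads] = (12+2+10+4+3)/5 = 31/5.
E[W | tails] = (4+9+12+5+7)/5 = 37/5.
By the law of total expectation,
E[W] = (3/8)·(31/5) + (5/8)·(37/5) = 139/20.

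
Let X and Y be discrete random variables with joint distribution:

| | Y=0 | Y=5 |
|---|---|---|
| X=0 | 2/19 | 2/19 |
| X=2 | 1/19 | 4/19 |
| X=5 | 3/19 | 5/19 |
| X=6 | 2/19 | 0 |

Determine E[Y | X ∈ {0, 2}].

P(X ∈ {0, 2}) = 9/19.
Σ Y·P over the event = 0·(2/19) + 5·(2/19) + 0·(1/19) + 5·(4/19) = 30/19.
E[Y | X ∈ {0, 2}] = (30/19) / (9/19) = 10/3.

10/3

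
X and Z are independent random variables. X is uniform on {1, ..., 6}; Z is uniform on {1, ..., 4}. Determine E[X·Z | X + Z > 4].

P(X + Z > 4) = 3/4.
Summing XZ·P(x,y) over outcomes with X + Z > 4 gives 65/8.
E[X·Z | X + Z > 4] = (65/8) / (3/4) = 65/6.

65/6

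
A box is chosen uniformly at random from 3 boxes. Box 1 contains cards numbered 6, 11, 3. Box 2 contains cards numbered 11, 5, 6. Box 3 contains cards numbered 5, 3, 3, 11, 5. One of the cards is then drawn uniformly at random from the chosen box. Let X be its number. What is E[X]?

E[X | box 1] = (6+11+3)/3 = 20/3.
E[X | box 2] = (11+5+6)/3 = 22/3.
E[X | box 3] = (5+3+3+11+5)/5 = 27/5.
E[X] = (1/3)·(20/3) + (1/3)·(22/3) + (1/3)·(27/5) = 97/15.

97/15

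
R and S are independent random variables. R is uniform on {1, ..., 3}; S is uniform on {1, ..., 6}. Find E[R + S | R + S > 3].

91/15

P(R + S > 3) = 5/6.
Summing (R+S)·P(x,y) over outcomes with R + S > 3 gives 91/18.
E[R + S | R + S > 3] = (91/18) / (5/6) = 91/15.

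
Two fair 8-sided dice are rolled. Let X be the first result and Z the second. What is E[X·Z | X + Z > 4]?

P(X + Z > 4) = 29/32.
Summing XZ·P(x,y) over outcomes with X + Z > 4 gives 1281/64.
E[X·Z | X + Z > 4] = (1281/64) / (29/32) = 1281/58.

1281/58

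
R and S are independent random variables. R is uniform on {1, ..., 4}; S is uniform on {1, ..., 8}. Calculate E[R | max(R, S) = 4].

Outcomes with max(R, S) = 4: (1,4), (2,4), (3,4), (4,1), (4,2), (4,3), (4,4), each with probability 1/32.
E[R | max(R, S) = 4] = (1 + 2 + 3 + 4 + 4 + 4 + 4) / 7 = 22/7.

22/7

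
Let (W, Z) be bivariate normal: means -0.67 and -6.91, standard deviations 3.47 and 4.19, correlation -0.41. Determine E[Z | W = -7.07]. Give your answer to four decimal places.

E[Z | W=x] = μ_Z + ρ(σ_Z/σ_W)(x − μ_W) for jointly normal variables.
E[Z | W=-7.07] = -6.91 + (-0.41)·(4.19/3.47)·(-7.07 − (-0.67)) = -6.91 + (-0.495072)·(-6.4) = -3.7415.

-3.7415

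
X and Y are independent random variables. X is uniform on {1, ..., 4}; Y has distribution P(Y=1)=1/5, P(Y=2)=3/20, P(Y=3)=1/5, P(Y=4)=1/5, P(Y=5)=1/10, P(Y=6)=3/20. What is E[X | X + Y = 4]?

P(X + Y = 4) = 11/80.
Summing X·P(x,y) over outcomes with X + Y = 4 gives 11/40.
E[X | X + Y = 4] = (11/40) / (11/80) = 2.

2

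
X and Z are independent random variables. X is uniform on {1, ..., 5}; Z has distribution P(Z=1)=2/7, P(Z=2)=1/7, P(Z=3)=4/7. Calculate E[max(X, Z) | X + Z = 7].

21/5

P(X + Z = 7) = 1/7.
Summing max(X,Z)·P(x,y) over outcomes with X + Z = 7 gives 3/5.
E[max(X, Z) | X + Z = 7] = (3/5) / (1/7) = 21/5.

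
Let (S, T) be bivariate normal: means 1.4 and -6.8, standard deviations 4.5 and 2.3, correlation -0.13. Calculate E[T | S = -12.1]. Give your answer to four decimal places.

The regression of T on S has slope ρ·σ_T/σ_S and passes through (μ_S, μ_T).
E[T | S=-12.1] = -6.8 + (-0.13)·(2.3/4.5)·(-12.1 − (1.4)) = -6.8 + (-0.066444)·(-13.5) = -5.9030.

-5.9030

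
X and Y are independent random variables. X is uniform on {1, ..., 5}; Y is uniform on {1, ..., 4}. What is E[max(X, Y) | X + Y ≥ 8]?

14/3

Outcomes with X + Y ≥ 8: (4,4), (5,3), (5,4), each with probability 1/20.
E[max(X, Y) | X + Y ≥ 8] = (4 + 5 + 5) / 3 = 14/3.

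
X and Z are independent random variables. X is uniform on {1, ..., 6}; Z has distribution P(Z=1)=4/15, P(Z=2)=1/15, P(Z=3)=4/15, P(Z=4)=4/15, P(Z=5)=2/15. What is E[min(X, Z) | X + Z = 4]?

10/9

P(X + Z = 4) = 1/10.
Summing min(X,Z)·P(x,y) over outcomes with X + Z = 4 gives 1/9.
E[min(X, Z) | X + Z = 4] = (1/9) / (1/10) = 10/9.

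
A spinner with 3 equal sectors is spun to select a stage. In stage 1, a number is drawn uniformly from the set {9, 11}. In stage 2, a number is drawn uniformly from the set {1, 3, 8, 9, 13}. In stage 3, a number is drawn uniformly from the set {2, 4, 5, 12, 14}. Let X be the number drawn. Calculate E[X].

121/15

E[X | stage 1] = (9+11)/2 = 10.
E[X | stage 2] = (1+3+8+9+13)/5 = 34/5.
E[X | stage 3] = (2+4+5+12+14)/5 = 37/5.
E[X] = (1/3)·(10) + (1/3)·(34/5) + (1/3)·(37/5) = 121/15.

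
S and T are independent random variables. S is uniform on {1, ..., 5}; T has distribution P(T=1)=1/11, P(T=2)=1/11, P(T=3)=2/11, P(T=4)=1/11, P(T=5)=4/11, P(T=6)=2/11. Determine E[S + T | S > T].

P(S > T) = 12/55.
Summing (S+T)·P(x,y) over outcomes with S > T gives 15/11.
E[S + T | S > T] = (15/11) / (12/55) = 25/4.

25/4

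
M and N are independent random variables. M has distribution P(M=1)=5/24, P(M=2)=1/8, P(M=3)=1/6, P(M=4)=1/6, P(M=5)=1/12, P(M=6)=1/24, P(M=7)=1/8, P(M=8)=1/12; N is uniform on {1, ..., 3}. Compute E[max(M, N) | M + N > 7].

P(M + N > 7) = 19/72.
Summing max(M,N)·P(x,y) over outcomes with M + N > 7 gives 133/72.
E[max(M, N) | M + N > 7] = (133/72) / (19/72) = 7.

7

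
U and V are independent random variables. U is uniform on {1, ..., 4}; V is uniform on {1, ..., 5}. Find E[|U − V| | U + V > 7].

1

P(U + V > 7) = 3/20.
Summing |U−V|·P(x,y) over outcomes with U + V > 7 gives 3/20.
E[|U − V| | U + V > 7] = (3/20) / (3/20) = 1.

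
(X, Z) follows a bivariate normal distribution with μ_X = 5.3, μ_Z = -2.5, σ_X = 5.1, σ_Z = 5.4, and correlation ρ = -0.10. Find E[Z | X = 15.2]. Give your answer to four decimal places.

For a bivariate normal, E[Z | X=x] = μ_Z + ρ·(σ_Z/σ_X)·(x − μ_X).
E[Z | X=15.2] = -2.5 + (-0.10)·(5.4/5.1)·(15.2 − (5.3)) = -2.5 + (-0.10588)·(9.9) = -3.5482.

-3.5482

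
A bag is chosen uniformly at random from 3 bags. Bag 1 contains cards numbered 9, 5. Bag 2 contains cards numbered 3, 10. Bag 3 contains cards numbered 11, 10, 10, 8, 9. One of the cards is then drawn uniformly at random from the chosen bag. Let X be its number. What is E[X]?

E[X | bag 1] = (9+5)/2 = 7.
E[X | bag 2] = (3+10)/2 = 13/2.
E[X | bag 3] = (11+10+10+8+9)/5 = 48/5.
E[X] = (1/3)·(7) + (1/3)·(13/2) + (1/3)·(48/5) = 77/10.

77/10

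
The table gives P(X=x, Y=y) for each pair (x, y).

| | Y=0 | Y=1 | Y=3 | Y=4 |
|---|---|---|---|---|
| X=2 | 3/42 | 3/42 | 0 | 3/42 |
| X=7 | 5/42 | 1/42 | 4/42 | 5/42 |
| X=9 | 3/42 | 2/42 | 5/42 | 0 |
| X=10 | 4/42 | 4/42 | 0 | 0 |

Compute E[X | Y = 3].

73/9

P(Y = 3) = 3/14.
Summing X·P(X=x,Y=y) over the conditioning event gives 73/42.
E[X | Y = 3] = (73/42) / (3/14) = 73/9.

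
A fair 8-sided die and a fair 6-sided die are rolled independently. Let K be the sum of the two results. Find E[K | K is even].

8

P(K is even) = 1/2.
Σ over the event: 2·1/48 + 4·1/16 + 6·5/48 + 8·1/8 + 10·5/48 + 12·1/16 + 14·1/48 = 4.
E[K | K is even] = (4) / (1/2) = 8.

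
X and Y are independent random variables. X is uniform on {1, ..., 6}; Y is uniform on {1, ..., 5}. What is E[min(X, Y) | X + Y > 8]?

25/6

P(X + Y > 8) = 1/5.
Summing min(X,Y)·P(x,y) over outcomes with X + Y > 8 gives 5/6.
E[min(X, Y) | X + Y > 8] = (5/6) / (1/5) = 25/6.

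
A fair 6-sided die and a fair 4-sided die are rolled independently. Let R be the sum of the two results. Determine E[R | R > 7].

26/3

P(R > 7) = 1/4.
Σ over the event: 8·1/8 + 9·1/12 + 10·1/24 = 13/6.
E[R | R > 7] = (13/6) / (1/4) = 26/3.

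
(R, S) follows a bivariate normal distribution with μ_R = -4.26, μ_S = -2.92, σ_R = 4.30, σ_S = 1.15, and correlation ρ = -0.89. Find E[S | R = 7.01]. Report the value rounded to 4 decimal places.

-5.6025

The regression of S on R has slope ρ·σ_S/σ_R and passes through (μ_R, μ_S).
E[S | R=7.01] = -2.92 + (-0.89)·(1.15/4.30)·(7.01 − (-4.26)) = -2.92 + (-0.23802)·(11.27) = -5.6025.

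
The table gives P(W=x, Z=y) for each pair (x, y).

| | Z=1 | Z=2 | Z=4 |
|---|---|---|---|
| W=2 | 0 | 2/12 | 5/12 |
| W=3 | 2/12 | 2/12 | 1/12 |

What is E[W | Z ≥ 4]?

P(Z ≥ 4) = 1/2.
Σ W·P over the event = 2·(5/12) + 3·(1/12) = 13/12.
E[W | Z ≥ 4] = (13/12) / (1/2) = 13/6.

13/6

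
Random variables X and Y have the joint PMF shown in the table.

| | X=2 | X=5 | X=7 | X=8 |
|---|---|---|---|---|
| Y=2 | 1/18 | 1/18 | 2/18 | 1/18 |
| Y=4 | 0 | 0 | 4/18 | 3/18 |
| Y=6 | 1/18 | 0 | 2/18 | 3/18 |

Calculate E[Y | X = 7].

4

P(X = 7) = 4/9.
Σ Y·P over the event = 2·(2/18) + 4·(4/18) + 6·(2/18) = 16/9.
E[Y | X = 7] = (16/9) / (4/9) = 4.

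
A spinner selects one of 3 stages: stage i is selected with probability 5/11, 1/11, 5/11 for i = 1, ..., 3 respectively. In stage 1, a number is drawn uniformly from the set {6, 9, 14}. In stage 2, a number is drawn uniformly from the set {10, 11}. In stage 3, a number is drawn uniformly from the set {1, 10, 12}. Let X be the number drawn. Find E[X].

E[X | stage 1] = (6+9+14)/3 = 29/3.
E[X | stage 2] = (10+11)/2 = 21/2.
E[X | stage 3] = (1+10+12)/3 = 23/3.
By the law of total expectation,
E[X] = (5/11)·(29/3) + (1/11)·(21/2) + (5/11)·(23/3) = 53/6.

53/6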